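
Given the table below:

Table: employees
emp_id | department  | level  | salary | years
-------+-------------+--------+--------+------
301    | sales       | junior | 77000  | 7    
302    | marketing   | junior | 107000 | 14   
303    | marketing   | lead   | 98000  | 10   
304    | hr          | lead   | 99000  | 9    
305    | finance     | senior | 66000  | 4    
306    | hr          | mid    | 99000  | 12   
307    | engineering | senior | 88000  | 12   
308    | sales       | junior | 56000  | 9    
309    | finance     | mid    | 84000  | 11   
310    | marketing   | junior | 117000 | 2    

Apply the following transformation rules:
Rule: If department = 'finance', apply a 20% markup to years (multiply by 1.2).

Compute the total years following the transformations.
93.0

Step 1: Records with department = 'finance' have total years = 15
Step 2: Apply multiplier: 15 × 1.2 = 18.0
Step 3: Other records total: 75
Step 4: Final sum = 18.0 + 75 = 93.0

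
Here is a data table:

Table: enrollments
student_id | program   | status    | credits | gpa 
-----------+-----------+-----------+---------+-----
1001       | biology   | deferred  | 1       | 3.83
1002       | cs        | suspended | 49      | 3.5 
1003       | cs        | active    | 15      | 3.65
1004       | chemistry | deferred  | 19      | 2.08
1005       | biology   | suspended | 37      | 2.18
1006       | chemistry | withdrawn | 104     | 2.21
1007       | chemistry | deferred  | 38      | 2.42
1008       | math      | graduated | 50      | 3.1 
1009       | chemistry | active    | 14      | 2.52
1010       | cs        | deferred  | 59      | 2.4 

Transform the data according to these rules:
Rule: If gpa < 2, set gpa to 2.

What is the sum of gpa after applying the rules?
27.89

Step 1: 0 records have gpa < 2
Step 2: These records originally summed to 0
Step 3: After setting to minimum: 0 × 2 = 0
Step 4: Unaffected records sum: 27.89
Step 5: Final sum = 0 + 27.89 = 27.89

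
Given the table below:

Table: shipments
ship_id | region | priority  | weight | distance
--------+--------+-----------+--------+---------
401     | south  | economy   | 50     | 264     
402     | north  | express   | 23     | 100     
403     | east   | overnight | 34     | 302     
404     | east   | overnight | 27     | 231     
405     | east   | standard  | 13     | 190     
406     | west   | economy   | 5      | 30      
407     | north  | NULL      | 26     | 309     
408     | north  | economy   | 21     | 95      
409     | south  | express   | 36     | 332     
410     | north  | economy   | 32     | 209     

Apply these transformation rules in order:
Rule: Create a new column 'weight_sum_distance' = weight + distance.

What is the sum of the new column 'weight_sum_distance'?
2329

Step 1: For each record, compute weight + distance
Example calculations:
  50 + 264 = 314
  23 + 100 = 123
  34 + 302 = 336
  ...
Step 2: Sum all derived values
Step 3: Total = 2329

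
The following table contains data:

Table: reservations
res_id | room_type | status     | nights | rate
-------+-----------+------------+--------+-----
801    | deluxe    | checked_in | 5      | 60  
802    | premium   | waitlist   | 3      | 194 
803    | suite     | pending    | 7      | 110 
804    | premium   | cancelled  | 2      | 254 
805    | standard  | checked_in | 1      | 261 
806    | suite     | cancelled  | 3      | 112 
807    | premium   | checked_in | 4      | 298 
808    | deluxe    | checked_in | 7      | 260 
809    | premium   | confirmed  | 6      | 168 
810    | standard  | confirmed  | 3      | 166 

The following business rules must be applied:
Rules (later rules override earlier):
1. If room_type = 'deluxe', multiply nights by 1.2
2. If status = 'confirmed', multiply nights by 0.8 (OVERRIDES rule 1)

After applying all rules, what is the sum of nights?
41.6

Step 1: Rule 2 takes priority for records with status = 'confirmed'
  - 2 records: 9 × 0.8 = 7.2
Step 2: Rule 1 applies to remaining records with room_type = 'deluxe'
  - 2 records: 12 × 1.2 = 14.4
Step 3: Other records unchanged: 20
Step 4: Final sum = 7.2 + 14.4 + 20 = 41.6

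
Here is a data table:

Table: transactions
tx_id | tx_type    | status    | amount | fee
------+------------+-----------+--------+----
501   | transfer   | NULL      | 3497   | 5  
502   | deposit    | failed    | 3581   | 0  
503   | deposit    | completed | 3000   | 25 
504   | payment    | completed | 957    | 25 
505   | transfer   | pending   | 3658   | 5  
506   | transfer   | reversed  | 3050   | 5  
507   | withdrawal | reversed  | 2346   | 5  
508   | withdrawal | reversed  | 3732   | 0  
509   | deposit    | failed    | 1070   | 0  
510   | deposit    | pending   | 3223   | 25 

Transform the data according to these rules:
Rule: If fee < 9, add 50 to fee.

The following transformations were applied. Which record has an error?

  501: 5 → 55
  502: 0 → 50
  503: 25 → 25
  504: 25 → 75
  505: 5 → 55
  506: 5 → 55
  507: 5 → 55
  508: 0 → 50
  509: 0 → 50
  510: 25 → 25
Record 504 has an error. The correct transformed value should be 25, not 75.

Step 1: Check each record against the rule
Step 2: Record 504 has fee = 25
Step 3: Since 25 >= 9, the bonus should not have been applied
Step 4: Correct value = 25, but claimed value = 75
Conclusion: Record 504 has the error.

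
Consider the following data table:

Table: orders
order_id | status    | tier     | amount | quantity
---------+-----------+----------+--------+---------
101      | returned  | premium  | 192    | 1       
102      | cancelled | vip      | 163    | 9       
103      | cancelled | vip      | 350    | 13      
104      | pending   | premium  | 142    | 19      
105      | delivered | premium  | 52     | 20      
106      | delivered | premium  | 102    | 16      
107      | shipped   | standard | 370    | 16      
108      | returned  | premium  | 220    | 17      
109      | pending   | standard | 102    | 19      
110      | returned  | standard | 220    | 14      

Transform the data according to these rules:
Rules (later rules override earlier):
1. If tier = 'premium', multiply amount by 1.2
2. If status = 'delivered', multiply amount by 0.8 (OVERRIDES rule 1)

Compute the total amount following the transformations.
1993.0

Step 1: Rule 2 takes priority for records with status = 'delivered'
  - 2 records: 154 × 0.8 = 123.2
Step 2: Rule 1 applies to remaining records with tier = 'premium'
  - 3 records: 554 × 1.2 = 664.8
Step 3: Other records unchanged: 1205
Step 4: Final sum = 123.2 + 664.8 + 1205 = 1993.0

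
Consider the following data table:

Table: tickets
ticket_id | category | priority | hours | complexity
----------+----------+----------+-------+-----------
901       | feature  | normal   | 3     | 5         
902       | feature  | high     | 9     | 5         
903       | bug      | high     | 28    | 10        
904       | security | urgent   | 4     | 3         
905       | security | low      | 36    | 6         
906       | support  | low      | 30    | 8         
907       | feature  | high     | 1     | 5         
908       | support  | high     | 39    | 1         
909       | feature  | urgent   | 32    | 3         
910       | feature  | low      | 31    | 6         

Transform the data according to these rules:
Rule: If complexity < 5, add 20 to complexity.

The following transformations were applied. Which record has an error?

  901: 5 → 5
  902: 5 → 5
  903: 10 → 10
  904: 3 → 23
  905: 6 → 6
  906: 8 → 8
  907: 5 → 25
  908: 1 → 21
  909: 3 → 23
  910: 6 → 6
Record 907 has an error. The correct transformed value should be 5, not 25.

Step 1: Check each record against the rule
Step 2: Record 907 has complexity = 5
Step 3: Since 5 >= 5, the bonus should not have been applied
Step 4: Correct value = 5, but claimed value = 25
Conclusion: Record 907 has the error.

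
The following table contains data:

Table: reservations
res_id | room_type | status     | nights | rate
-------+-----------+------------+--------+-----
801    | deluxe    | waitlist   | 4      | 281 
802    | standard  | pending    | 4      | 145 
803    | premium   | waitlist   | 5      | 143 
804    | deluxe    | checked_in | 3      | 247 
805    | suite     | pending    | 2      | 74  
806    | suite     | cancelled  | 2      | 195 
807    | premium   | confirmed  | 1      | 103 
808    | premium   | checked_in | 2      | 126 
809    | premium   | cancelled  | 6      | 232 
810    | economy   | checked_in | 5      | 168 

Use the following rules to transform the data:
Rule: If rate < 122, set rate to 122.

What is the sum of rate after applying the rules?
1781

Step 1: 2 records have rate < 122
Step 2: These records originally summed to 177
Step 3: After setting to minimum: 2 × 122 = 244
Step 4: Unaffected records sum: 1537
Step 5: Final sum = 244 + 1537 = 1781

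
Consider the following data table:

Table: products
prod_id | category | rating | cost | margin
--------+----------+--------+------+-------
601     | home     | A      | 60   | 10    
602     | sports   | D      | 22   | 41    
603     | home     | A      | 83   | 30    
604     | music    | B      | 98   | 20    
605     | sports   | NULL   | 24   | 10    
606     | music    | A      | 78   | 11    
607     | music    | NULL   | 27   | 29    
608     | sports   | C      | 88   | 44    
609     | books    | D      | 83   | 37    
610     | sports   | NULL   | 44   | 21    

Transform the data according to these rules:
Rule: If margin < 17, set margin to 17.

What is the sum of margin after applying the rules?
273

Step 1: 3 records have margin < 17
Step 2: These records originally summed to 31
Step 3: After setting to minimum: 3 × 17 = 51
Step 4: Unaffected records sum: 222
Step 5: Final sum = 51 + 222 = 273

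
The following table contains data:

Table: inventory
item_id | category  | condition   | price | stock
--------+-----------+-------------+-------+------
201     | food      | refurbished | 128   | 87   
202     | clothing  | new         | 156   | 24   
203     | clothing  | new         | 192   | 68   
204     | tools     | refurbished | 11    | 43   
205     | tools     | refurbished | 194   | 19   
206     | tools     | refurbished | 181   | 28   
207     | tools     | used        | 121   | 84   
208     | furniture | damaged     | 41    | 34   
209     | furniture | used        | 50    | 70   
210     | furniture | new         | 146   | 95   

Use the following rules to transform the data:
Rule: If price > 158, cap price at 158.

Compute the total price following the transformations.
1127

Step 1: 3 records have price > 158
Step 2: These records originally summed to 567
Step 3: After capping: 3 × 158 = 474
Step 4: Unaffected records sum: 653
Step 5: Final sum = 474 + 653 = 1127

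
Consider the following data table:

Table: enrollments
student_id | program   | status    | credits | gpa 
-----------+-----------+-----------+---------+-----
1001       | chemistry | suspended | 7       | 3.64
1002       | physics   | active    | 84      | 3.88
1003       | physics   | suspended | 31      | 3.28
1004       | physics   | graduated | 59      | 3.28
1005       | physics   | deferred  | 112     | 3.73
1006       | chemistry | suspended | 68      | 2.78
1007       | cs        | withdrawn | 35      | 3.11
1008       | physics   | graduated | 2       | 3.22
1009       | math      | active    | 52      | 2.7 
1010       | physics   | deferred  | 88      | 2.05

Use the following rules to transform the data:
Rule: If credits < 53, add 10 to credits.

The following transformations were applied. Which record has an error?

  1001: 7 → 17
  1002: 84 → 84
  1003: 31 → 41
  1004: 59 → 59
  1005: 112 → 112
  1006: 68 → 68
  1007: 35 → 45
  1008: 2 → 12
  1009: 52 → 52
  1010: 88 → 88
Record 1009 has an error. The correct transformed value should be 62, not 52.

Step 1: Check each record against the rule
Step 2: Record 1009 has credits = 52
Step 3: Since 52 < 53, the bonus should have been applied
Step 4: Correct value = 62, but claimed value = 52
Conclusion: Record 1009 has the error.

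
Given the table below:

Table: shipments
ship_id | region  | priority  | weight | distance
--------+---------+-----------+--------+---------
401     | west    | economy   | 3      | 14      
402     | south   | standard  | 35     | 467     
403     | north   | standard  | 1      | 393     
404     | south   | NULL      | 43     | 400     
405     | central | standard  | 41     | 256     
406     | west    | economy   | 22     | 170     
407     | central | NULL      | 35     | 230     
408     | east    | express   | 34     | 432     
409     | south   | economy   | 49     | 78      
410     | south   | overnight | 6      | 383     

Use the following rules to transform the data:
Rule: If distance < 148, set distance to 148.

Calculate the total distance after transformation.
3027

Step 1: 2 records have distance < 148
Step 2: These records originally summed to 92
Step 3: After setting to minimum: 2 × 148 = 296
Step 4: Unaffected records sum: 2731
Step 5: Final sum = 296 + 2731 = 3027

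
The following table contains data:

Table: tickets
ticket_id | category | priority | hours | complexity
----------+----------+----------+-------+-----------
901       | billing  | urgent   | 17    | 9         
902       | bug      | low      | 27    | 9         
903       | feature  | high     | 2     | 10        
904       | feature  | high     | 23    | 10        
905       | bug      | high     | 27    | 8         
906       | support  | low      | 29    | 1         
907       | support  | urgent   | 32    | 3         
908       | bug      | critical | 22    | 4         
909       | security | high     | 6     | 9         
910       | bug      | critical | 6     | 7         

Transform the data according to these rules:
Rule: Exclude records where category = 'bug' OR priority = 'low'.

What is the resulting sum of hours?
80

Step 1: Find records where category = 'bug' OR priority = 'low'
Step 2: 5 records match, summing to 111
Step 3: Original sum: 191
Step 4: Remaining sum = 191 - 111 = 80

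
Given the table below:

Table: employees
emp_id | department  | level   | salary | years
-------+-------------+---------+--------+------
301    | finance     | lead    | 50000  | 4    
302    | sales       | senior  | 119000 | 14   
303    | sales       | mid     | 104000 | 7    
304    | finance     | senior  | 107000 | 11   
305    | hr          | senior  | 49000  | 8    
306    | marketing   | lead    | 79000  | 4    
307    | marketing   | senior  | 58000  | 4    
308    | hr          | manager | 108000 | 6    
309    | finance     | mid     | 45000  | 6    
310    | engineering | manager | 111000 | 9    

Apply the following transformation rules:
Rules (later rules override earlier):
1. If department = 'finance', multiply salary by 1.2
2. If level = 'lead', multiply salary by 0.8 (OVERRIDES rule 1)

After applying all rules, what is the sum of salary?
834600.0

Step 1: Rule 2 takes priority for records with level = 'lead'
  - 2 records: 129000 × 0.8 = 103200.0
Step 2: Rule 1 applies to remaining records with department = 'finance'
  - 2 records: 152000 × 1.2 = 182400.0
Step 3: Other records unchanged: 549000
Step 4: Final sum = 103200.0 + 182400.0 + 549000 = 834600.0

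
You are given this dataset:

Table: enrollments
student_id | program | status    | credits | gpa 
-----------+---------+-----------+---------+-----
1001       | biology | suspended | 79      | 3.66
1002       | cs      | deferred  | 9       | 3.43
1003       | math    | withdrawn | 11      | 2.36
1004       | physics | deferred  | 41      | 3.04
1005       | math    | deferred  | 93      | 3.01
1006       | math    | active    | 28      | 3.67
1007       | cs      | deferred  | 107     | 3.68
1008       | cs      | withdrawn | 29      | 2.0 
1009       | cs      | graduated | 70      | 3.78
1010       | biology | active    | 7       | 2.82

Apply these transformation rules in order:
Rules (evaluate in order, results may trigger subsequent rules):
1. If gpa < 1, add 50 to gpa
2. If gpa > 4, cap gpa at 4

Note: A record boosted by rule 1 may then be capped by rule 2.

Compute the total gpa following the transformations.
31.45

Step 1: Apply rule 1 to records with gpa < 1
  - 0 records get bonus of 50
  - Of these, 0 records then exceed 4 and get capped
Step 2: Apply rule 2 to records with gpa > 4
  - 0 records (original) are capped
Step 3: Calculate final sum = 31.45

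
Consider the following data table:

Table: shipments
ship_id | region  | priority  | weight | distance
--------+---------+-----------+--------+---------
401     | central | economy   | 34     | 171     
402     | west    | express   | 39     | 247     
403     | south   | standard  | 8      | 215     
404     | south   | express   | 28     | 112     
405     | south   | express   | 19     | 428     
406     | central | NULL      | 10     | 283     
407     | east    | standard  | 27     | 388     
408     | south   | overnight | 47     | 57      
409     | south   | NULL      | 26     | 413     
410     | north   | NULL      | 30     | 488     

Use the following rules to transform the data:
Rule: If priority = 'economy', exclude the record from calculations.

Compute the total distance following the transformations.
2631

Step 1: Identify records where priority = 'economy'
Step 2: The excluded records sum to 171
Step 3: Original total distance = 2802
Step 4: Remaining total = 2802 - 171 = 2631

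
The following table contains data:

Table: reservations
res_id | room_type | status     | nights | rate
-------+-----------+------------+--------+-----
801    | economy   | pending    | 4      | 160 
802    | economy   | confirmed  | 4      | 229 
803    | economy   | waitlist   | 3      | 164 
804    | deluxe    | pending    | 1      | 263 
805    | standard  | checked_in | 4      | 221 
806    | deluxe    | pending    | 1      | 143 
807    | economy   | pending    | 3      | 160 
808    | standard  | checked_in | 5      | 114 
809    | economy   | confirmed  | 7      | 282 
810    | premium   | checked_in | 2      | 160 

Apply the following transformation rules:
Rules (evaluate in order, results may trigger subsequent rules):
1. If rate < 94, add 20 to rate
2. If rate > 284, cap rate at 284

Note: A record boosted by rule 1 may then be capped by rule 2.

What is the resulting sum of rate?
1896

Step 1: Apply rule 1 to records with rate < 94
  - 0 records get bonus of 20
  - Of these, 0 records then exceed 284 and get capped
Step 2: Apply rule 2 to records with rate > 284
  - 0 records (original) are capped
Step 3: Calculate final sum = 1896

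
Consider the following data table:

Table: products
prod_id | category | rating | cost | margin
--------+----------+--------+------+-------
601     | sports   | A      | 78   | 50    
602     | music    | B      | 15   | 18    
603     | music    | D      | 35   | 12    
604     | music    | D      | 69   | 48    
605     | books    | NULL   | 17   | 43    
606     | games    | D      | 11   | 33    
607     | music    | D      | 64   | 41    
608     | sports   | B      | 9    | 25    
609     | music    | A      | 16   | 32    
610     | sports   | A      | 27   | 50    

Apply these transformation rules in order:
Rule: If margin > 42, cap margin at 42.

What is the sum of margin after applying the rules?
329

Step 1: 4 records have margin > 42
Step 2: These records originally summed to 191
Step 3: After capping: 4 × 42 = 168
Step 4: Unaffected records sum: 161
Step 5: Final sum = 168 + 161 = 329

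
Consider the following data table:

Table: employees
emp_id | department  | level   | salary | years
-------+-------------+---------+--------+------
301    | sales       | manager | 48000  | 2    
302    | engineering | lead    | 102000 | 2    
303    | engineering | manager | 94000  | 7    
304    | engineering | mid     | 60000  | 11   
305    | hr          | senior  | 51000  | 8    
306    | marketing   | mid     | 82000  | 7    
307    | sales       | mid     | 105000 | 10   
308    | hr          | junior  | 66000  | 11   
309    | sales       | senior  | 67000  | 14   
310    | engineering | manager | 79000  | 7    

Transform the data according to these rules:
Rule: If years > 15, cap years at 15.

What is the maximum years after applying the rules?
14

Step 1: Original maximum years = 14
Step 2: Check cap of 15 against maximum
Step 3: No records exceed the cap (max 14 <= cap 15), so no capping applies
Step 4: Maximum after transformation = 14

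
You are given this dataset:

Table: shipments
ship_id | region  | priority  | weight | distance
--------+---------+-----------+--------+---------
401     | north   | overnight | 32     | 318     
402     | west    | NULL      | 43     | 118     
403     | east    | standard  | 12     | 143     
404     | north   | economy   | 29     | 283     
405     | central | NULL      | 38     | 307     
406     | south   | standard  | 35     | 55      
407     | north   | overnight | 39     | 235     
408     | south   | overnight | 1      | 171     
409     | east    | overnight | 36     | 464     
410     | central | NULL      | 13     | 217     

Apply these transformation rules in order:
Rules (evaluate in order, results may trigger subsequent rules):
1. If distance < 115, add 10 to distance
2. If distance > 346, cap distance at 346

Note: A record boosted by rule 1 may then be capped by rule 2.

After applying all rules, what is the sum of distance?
2203

Step 1: Apply rule 1 to records with distance < 115
  - 1 records get bonus of 10
  - Of these, 0 records then exceed 346 and get capped
Step 2: Apply rule 2 to records with distance > 346
  - 1 records (original) are capped
Step 3: Calculate final sum = 2203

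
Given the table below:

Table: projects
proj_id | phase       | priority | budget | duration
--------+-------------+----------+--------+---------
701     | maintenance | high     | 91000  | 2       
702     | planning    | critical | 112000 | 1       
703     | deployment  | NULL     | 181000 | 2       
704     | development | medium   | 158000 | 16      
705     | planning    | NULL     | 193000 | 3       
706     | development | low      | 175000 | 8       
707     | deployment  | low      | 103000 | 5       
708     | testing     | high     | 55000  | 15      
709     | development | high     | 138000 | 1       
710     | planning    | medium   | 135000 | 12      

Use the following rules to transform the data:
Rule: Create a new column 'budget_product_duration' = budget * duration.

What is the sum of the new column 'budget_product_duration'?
8261000

Step 1: For each record, compute budget * duration
Example calculations:
  91000 * 2 = 182000
  112000 * 1 = 112000
  181000 * 2 = 362000
  ...
Step 2: Sum all derived values
Step 3: Total = 8261000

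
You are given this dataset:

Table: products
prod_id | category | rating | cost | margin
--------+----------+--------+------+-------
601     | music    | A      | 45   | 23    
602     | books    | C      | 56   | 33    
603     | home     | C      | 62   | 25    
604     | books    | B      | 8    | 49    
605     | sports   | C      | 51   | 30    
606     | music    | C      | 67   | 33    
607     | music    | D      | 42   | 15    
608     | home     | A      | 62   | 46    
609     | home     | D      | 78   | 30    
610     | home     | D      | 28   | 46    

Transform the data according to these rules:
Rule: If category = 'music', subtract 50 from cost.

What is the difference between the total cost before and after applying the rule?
150

Step 1: Original sum of cost = 499
Step 2: 3 records have category = 'music'
Step 3: Each affected record changes by -50
Step 4: Total change = 3 × -50 = -150
Step 5: New sum = 499 + -150 = 349
Step 6: Difference = |349 - 499| = 150
        (Sum decreased by 150)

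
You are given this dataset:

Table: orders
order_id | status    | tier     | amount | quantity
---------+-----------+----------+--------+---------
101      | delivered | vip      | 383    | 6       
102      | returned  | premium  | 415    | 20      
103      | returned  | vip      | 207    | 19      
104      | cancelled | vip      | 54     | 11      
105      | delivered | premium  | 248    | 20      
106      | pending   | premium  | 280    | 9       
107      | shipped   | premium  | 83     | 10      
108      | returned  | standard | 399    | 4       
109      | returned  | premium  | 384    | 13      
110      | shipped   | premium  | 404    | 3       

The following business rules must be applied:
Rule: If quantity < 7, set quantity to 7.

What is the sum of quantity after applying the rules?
123

Step 1: 3 records have quantity < 7
Step 2: These records originally summed to 13
Step 3: After setting to minimum: 3 × 7 = 21
Step 4: Unaffected records sum: 102
Step 5: Final sum = 21 + 102 = 123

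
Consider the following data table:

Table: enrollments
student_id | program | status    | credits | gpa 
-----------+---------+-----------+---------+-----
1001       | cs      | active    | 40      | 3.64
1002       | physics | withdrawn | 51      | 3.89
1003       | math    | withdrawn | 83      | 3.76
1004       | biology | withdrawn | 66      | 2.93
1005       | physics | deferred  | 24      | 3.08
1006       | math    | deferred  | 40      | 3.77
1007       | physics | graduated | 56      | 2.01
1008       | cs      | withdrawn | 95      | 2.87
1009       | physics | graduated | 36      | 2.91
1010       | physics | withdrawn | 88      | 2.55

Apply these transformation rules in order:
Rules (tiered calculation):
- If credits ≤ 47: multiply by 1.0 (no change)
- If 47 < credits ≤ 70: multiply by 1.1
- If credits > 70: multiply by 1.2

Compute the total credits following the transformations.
649.5

Step 1: Tier 1 (credits ≤ 47): 4 records, sum = 140 × 1.0 = 140.0
Step 2: Tier 2 (47 < credits ≤ 70): 3 records, sum = 173 × 1.1 = 190.3
Step 3: Tier 3 (credits > 70): 3 records, sum = 266 × 1.2 = 319.2
Step 4: Final sum = 140.0 + 190.3 + 319.2 = 649.5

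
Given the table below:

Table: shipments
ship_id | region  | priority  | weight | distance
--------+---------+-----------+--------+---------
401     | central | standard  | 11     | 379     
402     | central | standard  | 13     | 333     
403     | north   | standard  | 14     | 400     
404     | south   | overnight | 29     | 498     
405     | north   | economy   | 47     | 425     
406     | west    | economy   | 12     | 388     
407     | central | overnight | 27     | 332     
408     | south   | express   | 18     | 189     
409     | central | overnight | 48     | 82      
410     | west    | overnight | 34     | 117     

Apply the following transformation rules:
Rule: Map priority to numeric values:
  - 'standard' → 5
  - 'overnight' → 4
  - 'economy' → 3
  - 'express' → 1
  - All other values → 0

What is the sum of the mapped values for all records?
38

Step 1: Apply mapping to each record
Step 2: Count by status:
  'standard': 3 records × 5 = 15
  'overnight': 4 records × 4 = 16
  'economy': 2 records × 3 = 6
  'express': 1 records × 1 = 1
Step 3: Sum all mapped values = 38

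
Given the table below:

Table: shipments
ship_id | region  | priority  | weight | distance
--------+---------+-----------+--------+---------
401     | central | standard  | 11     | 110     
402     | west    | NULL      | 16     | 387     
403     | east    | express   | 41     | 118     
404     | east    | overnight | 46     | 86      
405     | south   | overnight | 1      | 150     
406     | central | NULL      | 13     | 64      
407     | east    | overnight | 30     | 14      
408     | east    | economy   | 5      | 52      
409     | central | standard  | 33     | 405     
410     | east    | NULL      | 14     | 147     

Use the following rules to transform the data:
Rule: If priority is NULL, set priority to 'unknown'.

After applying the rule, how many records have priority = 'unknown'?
3

Step 1: Count records where priority IS NULL
Step 2: Found 3 records with NULL priority
Step 3: These records will have priority set to 'unknown'
Step 4: Records already having priority = 'unknown': 0
Step 5: Answer: 3 + 0 = 3 records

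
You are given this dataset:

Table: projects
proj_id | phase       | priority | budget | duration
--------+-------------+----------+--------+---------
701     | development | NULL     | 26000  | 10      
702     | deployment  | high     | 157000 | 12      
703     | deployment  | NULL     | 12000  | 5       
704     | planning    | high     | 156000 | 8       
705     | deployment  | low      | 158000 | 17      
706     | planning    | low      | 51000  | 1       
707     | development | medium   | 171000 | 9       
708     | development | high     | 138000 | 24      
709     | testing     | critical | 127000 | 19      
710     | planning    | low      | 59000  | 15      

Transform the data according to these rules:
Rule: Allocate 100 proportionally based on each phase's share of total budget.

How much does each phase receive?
deployment: 31.0, development: 31.75, planning: 25.21, testing: 12.04

Step 1: Calculate total budget = 1055000
Step 2: Calculate each phase's proportion:
  deployment: 327000/1055000 = 31.00% → 31.0
  development: 335000/1055000 = 31.75% → 31.75
  planning: 266000/1055000 = 25.21% → 25.21
  testing: 127000/1055000 = 12.04% → 12.04
Step 3: Verify: sum of allocations ≈ 100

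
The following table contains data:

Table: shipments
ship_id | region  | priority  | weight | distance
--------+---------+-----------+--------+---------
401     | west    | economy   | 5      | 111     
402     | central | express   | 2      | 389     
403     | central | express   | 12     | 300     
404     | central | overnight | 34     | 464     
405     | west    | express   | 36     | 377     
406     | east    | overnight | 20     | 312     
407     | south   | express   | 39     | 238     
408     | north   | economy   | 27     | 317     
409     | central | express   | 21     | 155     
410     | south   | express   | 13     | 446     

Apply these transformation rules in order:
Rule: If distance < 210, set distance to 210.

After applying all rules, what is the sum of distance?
3263

Step 1: 2 records have distance < 210
Step 2: These records originally summed to 266
Step 3: After setting to minimum: 2 × 210 = 420
Step 4: Unaffected records sum: 2843
Step 5: Final sum = 420 + 2843 = 3263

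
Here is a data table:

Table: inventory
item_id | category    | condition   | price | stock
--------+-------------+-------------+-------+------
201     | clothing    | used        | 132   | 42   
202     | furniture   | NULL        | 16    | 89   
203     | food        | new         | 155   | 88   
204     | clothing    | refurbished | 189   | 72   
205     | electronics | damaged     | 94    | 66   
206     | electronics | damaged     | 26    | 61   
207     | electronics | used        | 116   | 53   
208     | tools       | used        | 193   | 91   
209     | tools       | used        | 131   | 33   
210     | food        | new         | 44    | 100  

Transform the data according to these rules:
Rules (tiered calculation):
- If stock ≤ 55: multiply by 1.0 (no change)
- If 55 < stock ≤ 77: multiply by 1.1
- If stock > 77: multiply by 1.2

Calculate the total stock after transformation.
788.5

Step 1: Tier 1 (stock ≤ 55): 3 records, sum = 128 × 1.0 = 128.0
Step 2: Tier 2 (55 < stock ≤ 77): 3 records, sum = 199 × 1.1 = 218.9
Step 3: Tier 3 (stock > 77): 4 records, sum = 368 × 1.2 = 441.6
Step 4: Final sum = 128.0 + 218.9 + 441.6 = 788.5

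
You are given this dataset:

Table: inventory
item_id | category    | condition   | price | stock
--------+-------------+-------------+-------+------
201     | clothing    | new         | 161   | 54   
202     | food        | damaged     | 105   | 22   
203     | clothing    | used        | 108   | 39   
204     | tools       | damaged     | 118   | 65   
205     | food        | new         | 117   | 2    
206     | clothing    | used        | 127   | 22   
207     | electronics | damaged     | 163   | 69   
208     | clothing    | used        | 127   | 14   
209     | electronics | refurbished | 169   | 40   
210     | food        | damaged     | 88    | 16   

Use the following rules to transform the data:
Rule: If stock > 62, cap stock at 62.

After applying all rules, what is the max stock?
62

Step 1: Original maximum stock = 69
Step 2: Apply cap at 62
Step 3: 2 records had stock > 62 and were capped
Step 4: Maximum after transformation = 62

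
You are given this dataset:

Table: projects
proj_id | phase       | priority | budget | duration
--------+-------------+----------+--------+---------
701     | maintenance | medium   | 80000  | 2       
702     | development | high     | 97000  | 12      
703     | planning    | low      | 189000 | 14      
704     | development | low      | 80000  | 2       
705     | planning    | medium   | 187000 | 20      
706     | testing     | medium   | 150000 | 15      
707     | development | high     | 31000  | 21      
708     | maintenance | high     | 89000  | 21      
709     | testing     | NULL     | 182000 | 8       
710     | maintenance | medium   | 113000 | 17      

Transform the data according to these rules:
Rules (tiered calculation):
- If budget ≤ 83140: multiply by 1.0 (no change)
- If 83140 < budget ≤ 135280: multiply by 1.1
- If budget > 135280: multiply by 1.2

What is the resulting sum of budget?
1369500.0

Step 1: Tier 1 (budget ≤ 83140): 3 records, sum = 191000 × 1.0 = 191000.0
Step 2: Tier 2 (83140 < budget ≤ 135280): 3 records, sum = 299000 × 1.1 = 328900.0
Step 3: Tier 3 (budget > 135280): 4 records, sum = 708000 × 1.2 = 849600.0
Step 4: Final sum = 191000.0 + 328900.0 + 849600.0 = 1369500.0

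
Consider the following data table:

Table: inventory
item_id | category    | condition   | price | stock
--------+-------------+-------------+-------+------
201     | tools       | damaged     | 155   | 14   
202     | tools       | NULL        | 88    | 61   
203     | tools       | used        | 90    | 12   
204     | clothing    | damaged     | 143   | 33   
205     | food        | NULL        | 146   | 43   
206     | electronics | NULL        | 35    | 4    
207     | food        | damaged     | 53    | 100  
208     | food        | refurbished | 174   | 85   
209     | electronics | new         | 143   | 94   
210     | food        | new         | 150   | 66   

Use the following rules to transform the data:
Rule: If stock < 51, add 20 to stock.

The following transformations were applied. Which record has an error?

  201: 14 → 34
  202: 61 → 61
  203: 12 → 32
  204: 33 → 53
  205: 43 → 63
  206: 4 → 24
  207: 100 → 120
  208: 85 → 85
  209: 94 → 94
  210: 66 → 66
Record 207 has an error. The correct transformed value should be 100, not 120.

Step 1: Check each record against the rule
Step 2: Record 207 has stock = 100
Step 3: Since 100 >= 51, the bonus should not have been applied
Step 4: Correct value = 100, but claimed value = 120
Conclusion: Record 207 has the error.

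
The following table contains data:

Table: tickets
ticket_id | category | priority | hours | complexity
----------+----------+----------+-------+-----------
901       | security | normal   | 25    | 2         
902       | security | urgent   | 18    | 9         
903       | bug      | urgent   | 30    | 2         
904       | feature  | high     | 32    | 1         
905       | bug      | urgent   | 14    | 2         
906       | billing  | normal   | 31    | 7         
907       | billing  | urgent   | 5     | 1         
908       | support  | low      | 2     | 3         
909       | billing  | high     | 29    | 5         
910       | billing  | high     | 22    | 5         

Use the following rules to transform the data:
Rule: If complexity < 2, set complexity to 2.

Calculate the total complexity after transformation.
39

Step 1: 2 records have complexity < 2
Step 2: These records originally summed to 2
Step 3: After setting to minimum: 2 × 2 = 4
Step 4: Unaffected records sum: 35
Step 5: Final sum = 4 + 35 = 39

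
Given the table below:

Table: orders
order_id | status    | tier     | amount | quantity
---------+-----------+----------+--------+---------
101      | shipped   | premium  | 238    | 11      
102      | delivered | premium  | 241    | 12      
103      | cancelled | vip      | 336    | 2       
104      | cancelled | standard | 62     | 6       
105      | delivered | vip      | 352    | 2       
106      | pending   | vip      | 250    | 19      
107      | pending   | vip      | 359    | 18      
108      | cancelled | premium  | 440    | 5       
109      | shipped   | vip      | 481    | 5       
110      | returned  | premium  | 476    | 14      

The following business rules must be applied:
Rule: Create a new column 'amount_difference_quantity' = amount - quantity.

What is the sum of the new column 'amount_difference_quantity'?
3141

Step 1: For each record, compute amount - quantity
Example calculations:
  238 - 11 = 227
  241 - 12 = 229
  336 - 2 = 334
  ...
Step 2: Sum all derived values
Step 3: Total = 3141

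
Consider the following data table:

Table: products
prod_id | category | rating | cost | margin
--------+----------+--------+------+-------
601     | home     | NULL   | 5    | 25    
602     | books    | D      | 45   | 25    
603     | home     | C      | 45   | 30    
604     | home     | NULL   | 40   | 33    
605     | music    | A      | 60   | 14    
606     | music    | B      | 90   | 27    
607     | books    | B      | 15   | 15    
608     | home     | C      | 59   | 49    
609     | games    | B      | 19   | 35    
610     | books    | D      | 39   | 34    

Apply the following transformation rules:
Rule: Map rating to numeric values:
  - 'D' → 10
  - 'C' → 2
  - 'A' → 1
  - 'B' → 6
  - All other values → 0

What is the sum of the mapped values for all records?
43

Step 1: Apply mapping to each record
Step 2: Count by status:
  'D': 2 records × 10 = 20
  'C': 2 records × 2 = 4
  'A': 1 records × 1 = 1
  'B': 3 records × 6 = 18
Step 3: Sum all mapped values = 43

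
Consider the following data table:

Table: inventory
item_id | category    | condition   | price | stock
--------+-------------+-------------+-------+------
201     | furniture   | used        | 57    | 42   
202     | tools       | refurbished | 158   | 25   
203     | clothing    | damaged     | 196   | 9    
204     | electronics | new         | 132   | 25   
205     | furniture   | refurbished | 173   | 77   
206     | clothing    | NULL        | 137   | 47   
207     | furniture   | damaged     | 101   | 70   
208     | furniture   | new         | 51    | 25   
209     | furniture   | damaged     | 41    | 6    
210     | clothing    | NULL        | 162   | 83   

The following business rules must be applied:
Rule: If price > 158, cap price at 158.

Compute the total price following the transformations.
1151

Step 1: 3 records have price > 158
Step 2: These records originally summed to 531
Step 3: After capping: 3 × 158 = 474
Step 4: Unaffected records sum: 677
Step 5: Final sum = 474 + 677 = 1151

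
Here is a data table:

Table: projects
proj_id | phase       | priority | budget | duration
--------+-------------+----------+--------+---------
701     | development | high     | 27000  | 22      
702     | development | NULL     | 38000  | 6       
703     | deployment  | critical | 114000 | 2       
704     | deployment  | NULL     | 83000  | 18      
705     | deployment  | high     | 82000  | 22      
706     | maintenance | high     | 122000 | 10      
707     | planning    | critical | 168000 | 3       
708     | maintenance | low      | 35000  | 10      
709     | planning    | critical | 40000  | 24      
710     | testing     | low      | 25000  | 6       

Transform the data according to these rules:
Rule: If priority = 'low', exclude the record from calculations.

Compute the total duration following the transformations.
107

Step 1: Identify records where priority = 'low'
Step 2: The excluded records sum to 16
Step 3: Original total duration = 123
Step 4: Remaining total = 123 - 16 = 107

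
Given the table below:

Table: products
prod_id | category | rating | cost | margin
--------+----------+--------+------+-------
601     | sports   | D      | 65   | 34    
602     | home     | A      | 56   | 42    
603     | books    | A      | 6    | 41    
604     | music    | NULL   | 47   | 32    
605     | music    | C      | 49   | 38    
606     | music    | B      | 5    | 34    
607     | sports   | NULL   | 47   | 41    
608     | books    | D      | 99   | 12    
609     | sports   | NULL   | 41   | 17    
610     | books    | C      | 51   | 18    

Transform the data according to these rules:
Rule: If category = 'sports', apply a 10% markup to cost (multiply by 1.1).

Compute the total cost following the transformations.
481.3

Step 1: Records with category = 'sports' have total cost = 153
Step 2: Apply multiplier: 153 × 1.1 = 168.3
Step 3: Other records total: 313
Step 4: Final sum = 168.3 + 313 = 481.3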